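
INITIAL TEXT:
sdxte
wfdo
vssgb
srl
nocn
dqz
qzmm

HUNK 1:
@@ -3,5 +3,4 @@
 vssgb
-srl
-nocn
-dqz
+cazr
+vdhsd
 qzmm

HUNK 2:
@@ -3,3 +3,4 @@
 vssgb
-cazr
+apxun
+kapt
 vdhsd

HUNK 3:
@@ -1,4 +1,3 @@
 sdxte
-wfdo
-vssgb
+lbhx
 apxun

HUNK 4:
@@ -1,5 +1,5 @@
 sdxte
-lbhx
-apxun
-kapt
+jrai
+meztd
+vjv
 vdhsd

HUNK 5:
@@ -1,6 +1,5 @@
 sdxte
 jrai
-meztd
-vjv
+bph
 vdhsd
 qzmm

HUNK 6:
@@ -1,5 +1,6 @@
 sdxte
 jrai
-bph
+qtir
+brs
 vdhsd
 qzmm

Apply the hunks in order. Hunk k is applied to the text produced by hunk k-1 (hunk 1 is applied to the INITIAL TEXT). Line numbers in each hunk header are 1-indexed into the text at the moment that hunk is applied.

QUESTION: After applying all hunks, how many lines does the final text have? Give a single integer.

Hunk 1: at line 3 remove [srl,nocn,dqz] add [cazr,vdhsd] -> 6 lines: sdxte wfdo vssgb cazr vdhsd qzmm
Hunk 2: at line 3 remove [cazr] add [apxun,kapt] -> 7 lines: sdxte wfdo vssgb apxun kapt vdhsd qzmm
Hunk 3: at line 1 remove [wfdo,vssgb] add [lbhx] -> 6 lines: sdxte lbhx apxun kapt vdhsd qzmm
Hunk 4: at line 1 remove [lbhx,apxun,kapt] add [jrai,meztd,vjv] -> 6 lines: sdxte jrai meztd vjv vdhsd qzmm
Hunk 5: at line 1 remove [meztd,vjv] add [bph] -> 5 lines: sdxte jrai bph vdhsd qzmm
Hunk 6: at line 1 remove [bph] add [qtir,brs] -> 6 lines: sdxte jrai qtir brs vdhsd qzmm
Final line count: 6

Answer: 6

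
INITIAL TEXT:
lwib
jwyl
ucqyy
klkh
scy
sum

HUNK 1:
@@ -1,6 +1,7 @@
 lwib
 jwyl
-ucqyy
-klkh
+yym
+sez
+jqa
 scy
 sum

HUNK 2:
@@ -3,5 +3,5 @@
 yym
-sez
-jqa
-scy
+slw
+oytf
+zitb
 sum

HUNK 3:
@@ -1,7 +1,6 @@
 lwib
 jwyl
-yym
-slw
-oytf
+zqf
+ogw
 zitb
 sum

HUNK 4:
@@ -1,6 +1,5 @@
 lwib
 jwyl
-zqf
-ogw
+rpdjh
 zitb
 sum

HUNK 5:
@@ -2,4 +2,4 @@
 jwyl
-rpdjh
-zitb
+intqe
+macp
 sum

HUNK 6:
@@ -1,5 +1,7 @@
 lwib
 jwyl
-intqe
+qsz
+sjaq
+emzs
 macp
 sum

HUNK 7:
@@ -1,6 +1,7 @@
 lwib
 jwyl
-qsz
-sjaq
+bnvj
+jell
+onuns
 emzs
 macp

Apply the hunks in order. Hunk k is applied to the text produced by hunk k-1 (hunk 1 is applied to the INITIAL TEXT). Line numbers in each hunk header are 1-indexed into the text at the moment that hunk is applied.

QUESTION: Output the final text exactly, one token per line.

Hunk 1: at line 1 remove [ucqyy,klkh] add [yym,sez,jqa] -> 7 lines: lwib jwyl yym sez jqa scy sum
Hunk 2: at line 3 remove [sez,jqa,scy] add [slw,oytf,zitb] -> 7 lines: lwib jwyl yym slw oytf zitb sum
Hunk 3: at line 1 remove [yym,slw,oytf] add [zqf,ogw] -> 6 lines: lwib jwyl zqf ogw zitb sum
Hunk 4: at line 1 remove [zqf,ogw] add [rpdjh] -> 5 lines: lwib jwyl rpdjh zitb sum
Hunk 5: at line 2 remove [rpdjh,zitb] add [intqe,macp] -> 5 lines: lwib jwyl intqe macp sum
Hunk 6: at line 1 remove [intqe] add [qsz,sjaq,emzs] -> 7 lines: lwib jwyl qsz sjaq emzs macp sum
Hunk 7: at line 1 remove [qsz,sjaq] add [bnvj,jell,onuns] -> 8 lines: lwib jwyl bnvj jell onuns emzs macp sum

Answer: lwib
jwyl
bnvj
jell
onuns
emzs
macp
sum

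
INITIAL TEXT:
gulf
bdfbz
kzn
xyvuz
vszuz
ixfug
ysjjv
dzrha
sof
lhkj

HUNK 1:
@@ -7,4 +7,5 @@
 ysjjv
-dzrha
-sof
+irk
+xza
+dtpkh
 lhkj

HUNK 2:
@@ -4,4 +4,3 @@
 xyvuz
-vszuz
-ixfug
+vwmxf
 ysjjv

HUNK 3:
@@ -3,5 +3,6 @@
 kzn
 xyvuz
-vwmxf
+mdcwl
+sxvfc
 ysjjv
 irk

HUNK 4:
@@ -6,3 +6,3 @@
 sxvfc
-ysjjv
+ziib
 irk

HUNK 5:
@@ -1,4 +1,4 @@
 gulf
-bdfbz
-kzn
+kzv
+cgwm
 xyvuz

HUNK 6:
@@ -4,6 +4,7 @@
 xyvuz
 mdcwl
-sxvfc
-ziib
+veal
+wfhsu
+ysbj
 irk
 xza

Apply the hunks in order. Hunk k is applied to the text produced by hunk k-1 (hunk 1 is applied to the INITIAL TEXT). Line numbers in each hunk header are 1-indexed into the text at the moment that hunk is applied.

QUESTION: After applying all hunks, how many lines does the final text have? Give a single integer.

Answer: 12

Derivation:
Hunk 1: at line 7 remove [dzrha,sof] add [irk,xza,dtpkh] -> 11 lines: gulf bdfbz kzn xyvuz vszuz ixfug ysjjv irk xza dtpkh lhkj
Hunk 2: at line 4 remove [vszuz,ixfug] add [vwmxf] -> 10 lines: gulf bdfbz kzn xyvuz vwmxf ysjjv irk xza dtpkh lhkj
Hunk 3: at line 3 remove [vwmxf] add [mdcwl,sxvfc] -> 11 lines: gulf bdfbz kzn xyvuz mdcwl sxvfc ysjjv irk xza dtpkh lhkj
Hunk 4: at line 6 remove [ysjjv] add [ziib] -> 11 lines: gulf bdfbz kzn xyvuz mdcwl sxvfc ziib irk xza dtpkh lhkj
Hunk 5: at line 1 remove [bdfbz,kzn] add [kzv,cgwm] -> 11 lines: gulf kzv cgwm xyvuz mdcwl sxvfc ziib irk xza dtpkh lhkj
Hunk 6: at line 4 remove [sxvfc,ziib] add [veal,wfhsu,ysbj] -> 12 lines: gulf kzv cgwm xyvuz mdcwl veal wfhsu ysbj irk xza dtpkh lhkj
Final line count: 12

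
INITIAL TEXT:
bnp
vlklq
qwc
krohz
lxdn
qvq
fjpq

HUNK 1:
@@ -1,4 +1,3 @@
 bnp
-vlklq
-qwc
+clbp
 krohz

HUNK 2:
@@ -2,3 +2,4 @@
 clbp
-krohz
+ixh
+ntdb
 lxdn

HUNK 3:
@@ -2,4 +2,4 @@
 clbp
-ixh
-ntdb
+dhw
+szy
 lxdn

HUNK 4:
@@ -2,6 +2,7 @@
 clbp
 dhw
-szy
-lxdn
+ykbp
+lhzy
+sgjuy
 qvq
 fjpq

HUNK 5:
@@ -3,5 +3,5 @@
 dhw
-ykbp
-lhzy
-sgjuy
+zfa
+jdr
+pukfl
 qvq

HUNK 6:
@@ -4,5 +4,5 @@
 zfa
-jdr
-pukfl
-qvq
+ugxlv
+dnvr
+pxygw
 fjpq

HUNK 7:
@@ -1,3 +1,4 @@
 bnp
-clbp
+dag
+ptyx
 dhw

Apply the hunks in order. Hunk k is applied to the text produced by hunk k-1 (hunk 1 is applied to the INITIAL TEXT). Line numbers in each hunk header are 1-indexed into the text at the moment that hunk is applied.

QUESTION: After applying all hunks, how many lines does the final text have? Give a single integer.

Answer: 9

Derivation:
Hunk 1: at line 1 remove [vlklq,qwc] add [clbp] -> 6 lines: bnp clbp krohz lxdn qvq fjpq
Hunk 2: at line 2 remove [krohz] add [ixh,ntdb] -> 7 lines: bnp clbp ixh ntdb lxdn qvq fjpq
Hunk 3: at line 2 remove [ixh,ntdb] add [dhw,szy] -> 7 lines: bnp clbp dhw szy lxdn qvq fjpq
Hunk 4: at line 2 remove [szy,lxdn] add [ykbp,lhzy,sgjuy] -> 8 lines: bnp clbp dhw ykbp lhzy sgjuy qvq fjpq
Hunk 5: at line 3 remove [ykbp,lhzy,sgjuy] add [zfa,jdr,pukfl] -> 8 lines: bnp clbp dhw zfa jdr pukfl qvq fjpq
Hunk 6: at line 4 remove [jdr,pukfl,qvq] add [ugxlv,dnvr,pxygw] -> 8 lines: bnp clbp dhw zfa ugxlv dnvr pxygw fjpq
Hunk 7: at line 1 remove [clbp] add [dag,ptyx] -> 9 lines: bnp dag ptyx dhw zfa ugxlv dnvr pxygw fjpq
Final line count: 9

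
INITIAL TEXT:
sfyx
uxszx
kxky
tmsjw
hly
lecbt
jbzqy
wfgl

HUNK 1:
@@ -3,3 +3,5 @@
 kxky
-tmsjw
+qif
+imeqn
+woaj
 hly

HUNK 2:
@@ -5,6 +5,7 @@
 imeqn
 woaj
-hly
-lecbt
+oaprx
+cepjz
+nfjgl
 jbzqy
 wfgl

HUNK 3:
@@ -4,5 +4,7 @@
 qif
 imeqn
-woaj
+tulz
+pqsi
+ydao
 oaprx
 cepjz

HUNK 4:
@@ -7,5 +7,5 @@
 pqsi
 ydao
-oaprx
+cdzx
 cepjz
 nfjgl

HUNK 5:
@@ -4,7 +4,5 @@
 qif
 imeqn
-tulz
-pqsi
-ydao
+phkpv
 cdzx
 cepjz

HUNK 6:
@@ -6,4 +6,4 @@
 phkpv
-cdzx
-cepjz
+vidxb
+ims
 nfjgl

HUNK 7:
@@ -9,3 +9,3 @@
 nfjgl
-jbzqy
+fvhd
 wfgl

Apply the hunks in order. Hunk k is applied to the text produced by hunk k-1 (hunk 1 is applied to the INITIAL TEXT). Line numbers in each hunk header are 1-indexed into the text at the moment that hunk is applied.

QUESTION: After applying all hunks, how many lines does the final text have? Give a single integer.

Answer: 11

Derivation:
Hunk 1: at line 3 remove [tmsjw] add [qif,imeqn,woaj] -> 10 lines: sfyx uxszx kxky qif imeqn woaj hly lecbt jbzqy wfgl
Hunk 2: at line 5 remove [hly,lecbt] add [oaprx,cepjz,nfjgl] -> 11 lines: sfyx uxszx kxky qif imeqn woaj oaprx cepjz nfjgl jbzqy wfgl
Hunk 3: at line 4 remove [woaj] add [tulz,pqsi,ydao] -> 13 lines: sfyx uxszx kxky qif imeqn tulz pqsi ydao oaprx cepjz nfjgl jbzqy wfgl
Hunk 4: at line 7 remove [oaprx] add [cdzx] -> 13 lines: sfyx uxszx kxky qif imeqn tulz pqsi ydao cdzx cepjz nfjgl jbzqy wfgl
Hunk 5: at line 4 remove [tulz,pqsi,ydao] add [phkpv] -> 11 lines: sfyx uxszx kxky qif imeqn phkpv cdzx cepjz nfjgl jbzqy wfgl
Hunk 6: at line 6 remove [cdzx,cepjz] add [vidxb,ims] -> 11 lines: sfyx uxszx kxky qif imeqn phkpv vidxb ims nfjgl jbzqy wfgl
Hunk 7: at line 9 remove [jbzqy] add [fvhd] -> 11 lines: sfyx uxszx kxky qif imeqn phkpv vidxb ims nfjgl fvhd wfgl
Final line count: 11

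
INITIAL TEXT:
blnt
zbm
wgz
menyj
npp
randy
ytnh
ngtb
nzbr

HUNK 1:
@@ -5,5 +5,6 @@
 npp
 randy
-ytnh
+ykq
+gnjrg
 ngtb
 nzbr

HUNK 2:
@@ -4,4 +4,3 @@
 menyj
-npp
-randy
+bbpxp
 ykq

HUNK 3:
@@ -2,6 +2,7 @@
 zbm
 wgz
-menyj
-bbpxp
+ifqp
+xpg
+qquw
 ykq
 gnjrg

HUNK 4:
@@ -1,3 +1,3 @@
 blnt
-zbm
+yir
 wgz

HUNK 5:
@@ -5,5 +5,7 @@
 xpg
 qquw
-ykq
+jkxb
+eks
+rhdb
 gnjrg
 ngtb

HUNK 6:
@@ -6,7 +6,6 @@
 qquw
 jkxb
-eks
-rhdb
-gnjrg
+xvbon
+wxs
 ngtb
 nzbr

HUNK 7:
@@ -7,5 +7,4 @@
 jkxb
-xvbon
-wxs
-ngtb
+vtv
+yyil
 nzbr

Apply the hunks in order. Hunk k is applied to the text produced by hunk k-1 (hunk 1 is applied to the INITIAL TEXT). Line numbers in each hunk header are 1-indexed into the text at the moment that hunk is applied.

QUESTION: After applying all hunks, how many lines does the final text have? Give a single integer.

Answer: 10

Derivation:
Hunk 1: at line 5 remove [ytnh] add [ykq,gnjrg] -> 10 lines: blnt zbm wgz menyj npp randy ykq gnjrg ngtb nzbr
Hunk 2: at line 4 remove [npp,randy] add [bbpxp] -> 9 lines: blnt zbm wgz menyj bbpxp ykq gnjrg ngtb nzbr
Hunk 3: at line 2 remove [menyj,bbpxp] add [ifqp,xpg,qquw] -> 10 lines: blnt zbm wgz ifqp xpg qquw ykq gnjrg ngtb nzbr
Hunk 4: at line 1 remove [zbm] add [yir] -> 10 lines: blnt yir wgz ifqp xpg qquw ykq gnjrg ngtb nzbr
Hunk 5: at line 5 remove [ykq] add [jkxb,eks,rhdb] -> 12 lines: blnt yir wgz ifqp xpg qquw jkxb eks rhdb gnjrg ngtb nzbr
Hunk 6: at line 6 remove [eks,rhdb,gnjrg] add [xvbon,wxs] -> 11 lines: blnt yir wgz ifqp xpg qquw jkxb xvbon wxs ngtb nzbr
Hunk 7: at line 7 remove [xvbon,wxs,ngtb] add [vtv,yyil] -> 10 lines: blnt yir wgz ifqp xpg qquw jkxb vtv yyil nzbr
Final line count: 10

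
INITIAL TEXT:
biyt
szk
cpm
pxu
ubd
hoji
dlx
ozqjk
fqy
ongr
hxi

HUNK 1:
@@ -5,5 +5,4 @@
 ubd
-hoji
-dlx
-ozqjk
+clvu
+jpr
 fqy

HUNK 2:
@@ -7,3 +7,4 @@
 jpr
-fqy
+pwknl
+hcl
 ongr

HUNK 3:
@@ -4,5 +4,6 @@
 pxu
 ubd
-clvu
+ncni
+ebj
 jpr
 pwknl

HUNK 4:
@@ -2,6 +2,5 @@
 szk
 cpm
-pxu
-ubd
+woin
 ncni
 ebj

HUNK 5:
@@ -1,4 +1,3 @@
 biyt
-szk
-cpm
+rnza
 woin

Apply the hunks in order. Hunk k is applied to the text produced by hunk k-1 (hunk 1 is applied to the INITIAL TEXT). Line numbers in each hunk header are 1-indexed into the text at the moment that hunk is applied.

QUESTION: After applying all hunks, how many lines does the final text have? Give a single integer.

Hunk 1: at line 5 remove [hoji,dlx,ozqjk] add [clvu,jpr] -> 10 lines: biyt szk cpm pxu ubd clvu jpr fqy ongr hxi
Hunk 2: at line 7 remove [fqy] add [pwknl,hcl] -> 11 lines: biyt szk cpm pxu ubd clvu jpr pwknl hcl ongr hxi
Hunk 3: at line 4 remove [clvu] add [ncni,ebj] -> 12 lines: biyt szk cpm pxu ubd ncni ebj jpr pwknl hcl ongr hxi
Hunk 4: at line 2 remove [pxu,ubd] add [woin] -> 11 lines: biyt szk cpm woin ncni ebj jpr pwknl hcl ongr hxi
Hunk 5: at line 1 remove [szk,cpm] add [rnza] -> 10 lines: biyt rnza woin ncni ebj jpr pwknl hcl ongr hxi
Final line count: 10

Answer: 10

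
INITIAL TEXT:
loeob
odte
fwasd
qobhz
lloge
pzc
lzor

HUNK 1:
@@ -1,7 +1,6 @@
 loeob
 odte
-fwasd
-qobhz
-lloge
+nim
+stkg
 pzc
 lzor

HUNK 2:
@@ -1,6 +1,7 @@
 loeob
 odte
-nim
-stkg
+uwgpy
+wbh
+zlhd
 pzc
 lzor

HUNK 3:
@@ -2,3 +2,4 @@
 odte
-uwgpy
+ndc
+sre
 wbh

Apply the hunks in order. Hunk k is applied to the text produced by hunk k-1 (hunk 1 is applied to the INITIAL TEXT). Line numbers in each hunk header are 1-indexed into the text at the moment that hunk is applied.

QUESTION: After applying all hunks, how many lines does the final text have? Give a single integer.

Hunk 1: at line 1 remove [fwasd,qobhz,lloge] add [nim,stkg] -> 6 lines: loeob odte nim stkg pzc lzor
Hunk 2: at line 1 remove [nim,stkg] add [uwgpy,wbh,zlhd] -> 7 lines: loeob odte uwgpy wbh zlhd pzc lzor
Hunk 3: at line 2 remove [uwgpy] add [ndc,sre] -> 8 lines: loeob odte ndc sre wbh zlhd pzc lzor
Final line count: 8

Answer: 8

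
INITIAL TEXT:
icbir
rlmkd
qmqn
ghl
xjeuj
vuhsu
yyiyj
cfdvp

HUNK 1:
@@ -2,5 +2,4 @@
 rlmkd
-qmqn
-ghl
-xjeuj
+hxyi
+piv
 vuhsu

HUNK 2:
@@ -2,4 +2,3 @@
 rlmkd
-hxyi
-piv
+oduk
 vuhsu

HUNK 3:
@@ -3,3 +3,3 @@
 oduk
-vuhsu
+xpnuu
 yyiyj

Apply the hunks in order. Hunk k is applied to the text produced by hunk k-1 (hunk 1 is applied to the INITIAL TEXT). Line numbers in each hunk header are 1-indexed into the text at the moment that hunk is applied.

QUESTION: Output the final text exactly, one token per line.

Answer: icbir
rlmkd
oduk
xpnuu
yyiyj
cfdvp

Derivation:
Hunk 1: at line 2 remove [qmqn,ghl,xjeuj] add [hxyi,piv] -> 7 lines: icbir rlmkd hxyi piv vuhsu yyiyj cfdvp
Hunk 2: at line 2 remove [hxyi,piv] add [oduk] -> 6 lines: icbir rlmkd oduk vuhsu yyiyj cfdvp
Hunk 3: at line 3 remove [vuhsu] add [xpnuu] -> 6 lines: icbir rlmkd oduk xpnuu yyiyj cfdvp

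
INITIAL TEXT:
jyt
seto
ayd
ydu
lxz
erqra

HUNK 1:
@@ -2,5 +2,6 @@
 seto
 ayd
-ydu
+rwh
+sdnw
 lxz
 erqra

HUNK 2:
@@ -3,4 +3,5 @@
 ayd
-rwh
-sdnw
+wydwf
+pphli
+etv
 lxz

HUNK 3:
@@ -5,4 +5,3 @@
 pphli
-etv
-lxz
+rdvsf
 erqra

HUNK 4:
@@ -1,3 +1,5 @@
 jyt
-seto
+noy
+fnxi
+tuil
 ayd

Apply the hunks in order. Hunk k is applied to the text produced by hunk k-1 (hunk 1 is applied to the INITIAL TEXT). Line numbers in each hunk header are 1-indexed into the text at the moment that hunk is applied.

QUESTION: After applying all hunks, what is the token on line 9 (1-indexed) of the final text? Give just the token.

Hunk 1: at line 2 remove [ydu] add [rwh,sdnw] -> 7 lines: jyt seto ayd rwh sdnw lxz erqra
Hunk 2: at line 3 remove [rwh,sdnw] add [wydwf,pphli,etv] -> 8 lines: jyt seto ayd wydwf pphli etv lxz erqra
Hunk 3: at line 5 remove [etv,lxz] add [rdvsf] -> 7 lines: jyt seto ayd wydwf pphli rdvsf erqra
Hunk 4: at line 1 remove [seto] add [noy,fnxi,tuil] -> 9 lines: jyt noy fnxi tuil ayd wydwf pphli rdvsf erqra
Final line 9: erqra

Answer: erqra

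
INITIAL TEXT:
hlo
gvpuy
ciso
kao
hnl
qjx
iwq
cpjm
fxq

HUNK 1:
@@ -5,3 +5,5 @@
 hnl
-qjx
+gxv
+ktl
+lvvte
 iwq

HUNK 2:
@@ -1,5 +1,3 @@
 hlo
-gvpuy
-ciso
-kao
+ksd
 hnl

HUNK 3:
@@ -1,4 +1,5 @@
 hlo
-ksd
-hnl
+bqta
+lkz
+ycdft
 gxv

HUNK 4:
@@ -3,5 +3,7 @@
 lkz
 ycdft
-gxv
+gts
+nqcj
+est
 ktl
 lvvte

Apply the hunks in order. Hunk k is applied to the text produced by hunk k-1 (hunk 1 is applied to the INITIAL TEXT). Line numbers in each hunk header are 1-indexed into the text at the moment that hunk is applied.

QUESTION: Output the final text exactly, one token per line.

Answer: hlo
bqta
lkz
ycdft
gts
nqcj
est
ktl
lvvte
iwq
cpjm
fxq

Derivation:
Hunk 1: at line 5 remove [qjx] add [gxv,ktl,lvvte] -> 11 lines: hlo gvpuy ciso kao hnl gxv ktl lvvte iwq cpjm fxq
Hunk 2: at line 1 remove [gvpuy,ciso,kao] add [ksd] -> 9 lines: hlo ksd hnl gxv ktl lvvte iwq cpjm fxq
Hunk 3: at line 1 remove [ksd,hnl] add [bqta,lkz,ycdft] -> 10 lines: hlo bqta lkz ycdft gxv ktl lvvte iwq cpjm fxq
Hunk 4: at line 3 remove [gxv] add [gts,nqcj,est] -> 12 lines: hlo bqta lkz ycdft gts nqcj est ktl lvvte iwq cpjm fxq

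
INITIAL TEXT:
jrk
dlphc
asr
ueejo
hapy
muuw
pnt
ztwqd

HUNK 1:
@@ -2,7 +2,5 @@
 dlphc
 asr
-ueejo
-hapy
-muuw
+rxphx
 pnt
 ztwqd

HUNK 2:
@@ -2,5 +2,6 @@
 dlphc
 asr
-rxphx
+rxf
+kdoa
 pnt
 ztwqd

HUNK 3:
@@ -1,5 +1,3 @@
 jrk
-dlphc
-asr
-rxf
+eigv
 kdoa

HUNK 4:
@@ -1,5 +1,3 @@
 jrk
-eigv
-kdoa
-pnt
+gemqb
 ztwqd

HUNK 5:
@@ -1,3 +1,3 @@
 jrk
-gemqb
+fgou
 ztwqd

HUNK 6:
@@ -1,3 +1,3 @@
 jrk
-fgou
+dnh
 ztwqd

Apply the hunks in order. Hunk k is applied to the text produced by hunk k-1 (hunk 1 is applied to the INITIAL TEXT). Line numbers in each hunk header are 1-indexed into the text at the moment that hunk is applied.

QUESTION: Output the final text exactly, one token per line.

Hunk 1: at line 2 remove [ueejo,hapy,muuw] add [rxphx] -> 6 lines: jrk dlphc asr rxphx pnt ztwqd
Hunk 2: at line 2 remove [rxphx] add [rxf,kdoa] -> 7 lines: jrk dlphc asr rxf kdoa pnt ztwqd
Hunk 3: at line 1 remove [dlphc,asr,rxf] add [eigv] -> 5 lines: jrk eigv kdoa pnt ztwqd
Hunk 4: at line 1 remove [eigv,kdoa,pnt] add [gemqb] -> 3 lines: jrk gemqb ztwqd
Hunk 5: at line 1 remove [gemqb] add [fgou] -> 3 lines: jrk fgou ztwqd
Hunk 6: at line 1 remove [fgou] add [dnh] -> 3 lines: jrk dnh ztwqd

Answer: jrk
dnh
ztwqd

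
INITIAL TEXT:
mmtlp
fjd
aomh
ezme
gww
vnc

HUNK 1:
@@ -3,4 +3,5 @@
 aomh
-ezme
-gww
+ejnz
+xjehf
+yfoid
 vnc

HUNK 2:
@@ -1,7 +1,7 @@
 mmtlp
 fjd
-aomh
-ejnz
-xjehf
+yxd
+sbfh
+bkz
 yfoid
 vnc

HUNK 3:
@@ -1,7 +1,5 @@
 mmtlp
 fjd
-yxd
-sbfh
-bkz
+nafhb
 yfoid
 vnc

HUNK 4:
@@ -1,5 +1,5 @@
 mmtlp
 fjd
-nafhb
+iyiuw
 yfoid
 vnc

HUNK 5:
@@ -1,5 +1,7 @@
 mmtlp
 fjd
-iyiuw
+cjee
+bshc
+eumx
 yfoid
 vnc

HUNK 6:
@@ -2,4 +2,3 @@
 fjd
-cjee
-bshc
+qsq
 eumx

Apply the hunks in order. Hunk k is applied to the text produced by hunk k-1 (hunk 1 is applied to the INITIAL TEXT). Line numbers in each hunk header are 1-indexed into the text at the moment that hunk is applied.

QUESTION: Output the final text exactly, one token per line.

Hunk 1: at line 3 remove [ezme,gww] add [ejnz,xjehf,yfoid] -> 7 lines: mmtlp fjd aomh ejnz xjehf yfoid vnc
Hunk 2: at line 1 remove [aomh,ejnz,xjehf] add [yxd,sbfh,bkz] -> 7 lines: mmtlp fjd yxd sbfh bkz yfoid vnc
Hunk 3: at line 1 remove [yxd,sbfh,bkz] add [nafhb] -> 5 lines: mmtlp fjd nafhb yfoid vnc
Hunk 4: at line 1 remove [nafhb] add [iyiuw] -> 5 lines: mmtlp fjd iyiuw yfoid vnc
Hunk 5: at line 1 remove [iyiuw] add [cjee,bshc,eumx] -> 7 lines: mmtlp fjd cjee bshc eumx yfoid vnc
Hunk 6: at line 2 remove [cjee,bshc] add [qsq] -> 6 lines: mmtlp fjd qsq eumx yfoid vnc

Answer: mmtlp
fjd
qsq
eumx
yfoid
vnc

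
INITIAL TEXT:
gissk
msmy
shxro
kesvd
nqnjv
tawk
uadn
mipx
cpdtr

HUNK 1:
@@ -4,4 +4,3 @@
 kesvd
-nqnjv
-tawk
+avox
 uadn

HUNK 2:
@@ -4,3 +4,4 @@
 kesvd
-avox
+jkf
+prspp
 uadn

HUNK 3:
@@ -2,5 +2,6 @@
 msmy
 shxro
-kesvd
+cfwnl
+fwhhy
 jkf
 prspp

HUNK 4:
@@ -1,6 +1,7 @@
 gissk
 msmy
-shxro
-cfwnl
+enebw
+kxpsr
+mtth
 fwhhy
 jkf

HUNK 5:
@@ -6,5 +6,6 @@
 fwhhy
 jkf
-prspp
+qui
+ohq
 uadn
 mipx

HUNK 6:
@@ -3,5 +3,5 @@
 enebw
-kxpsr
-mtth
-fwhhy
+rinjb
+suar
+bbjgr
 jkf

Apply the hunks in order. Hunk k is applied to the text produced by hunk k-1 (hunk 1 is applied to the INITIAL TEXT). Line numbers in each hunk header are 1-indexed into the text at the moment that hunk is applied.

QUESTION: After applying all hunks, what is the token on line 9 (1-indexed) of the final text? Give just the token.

Hunk 1: at line 4 remove [nqnjv,tawk] add [avox] -> 8 lines: gissk msmy shxro kesvd avox uadn mipx cpdtr
Hunk 2: at line 4 remove [avox] add [jkf,prspp] -> 9 lines: gissk msmy shxro kesvd jkf prspp uadn mipx cpdtr
Hunk 3: at line 2 remove [kesvd] add [cfwnl,fwhhy] -> 10 lines: gissk msmy shxro cfwnl fwhhy jkf prspp uadn mipx cpdtr
Hunk 4: at line 1 remove [shxro,cfwnl] add [enebw,kxpsr,mtth] -> 11 lines: gissk msmy enebw kxpsr mtth fwhhy jkf prspp uadn mipx cpdtr
Hunk 5: at line 6 remove [prspp] add [qui,ohq] -> 12 lines: gissk msmy enebw kxpsr mtth fwhhy jkf qui ohq uadn mipx cpdtr
Hunk 6: at line 3 remove [kxpsr,mtth,fwhhy] add [rinjb,suar,bbjgr] -> 12 lines: gissk msmy enebw rinjb suar bbjgr jkf qui ohq uadn mipx cpdtr
Final line 9: ohq

Answer: ohq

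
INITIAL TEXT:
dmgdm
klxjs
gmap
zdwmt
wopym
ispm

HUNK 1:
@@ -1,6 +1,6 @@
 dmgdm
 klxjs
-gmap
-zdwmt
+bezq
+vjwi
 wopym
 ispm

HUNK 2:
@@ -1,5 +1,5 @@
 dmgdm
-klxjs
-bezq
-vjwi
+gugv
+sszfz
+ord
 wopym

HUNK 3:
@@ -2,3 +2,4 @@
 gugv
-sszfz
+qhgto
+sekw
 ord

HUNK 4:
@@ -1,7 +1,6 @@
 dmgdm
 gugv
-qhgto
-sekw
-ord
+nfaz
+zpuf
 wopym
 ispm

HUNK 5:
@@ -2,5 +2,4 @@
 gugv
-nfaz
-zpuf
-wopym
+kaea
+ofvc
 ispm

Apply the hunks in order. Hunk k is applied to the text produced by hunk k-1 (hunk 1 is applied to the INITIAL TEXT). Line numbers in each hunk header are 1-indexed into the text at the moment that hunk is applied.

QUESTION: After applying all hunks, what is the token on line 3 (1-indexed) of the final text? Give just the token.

Answer: kaea

Derivation:
Hunk 1: at line 1 remove [gmap,zdwmt] add [bezq,vjwi] -> 6 lines: dmgdm klxjs bezq vjwi wopym ispm
Hunk 2: at line 1 remove [klxjs,bezq,vjwi] add [gugv,sszfz,ord] -> 6 lines: dmgdm gugv sszfz ord wopym ispm
Hunk 3: at line 2 remove [sszfz] add [qhgto,sekw] -> 7 lines: dmgdm gugv qhgto sekw ord wopym ispm
Hunk 4: at line 1 remove [qhgto,sekw,ord] add [nfaz,zpuf] -> 6 lines: dmgdm gugv nfaz zpuf wopym ispm
Hunk 5: at line 2 remove [nfaz,zpuf,wopym] add [kaea,ofvc] -> 5 lines: dmgdm gugv kaea ofvc ispm
Final line 3: kaea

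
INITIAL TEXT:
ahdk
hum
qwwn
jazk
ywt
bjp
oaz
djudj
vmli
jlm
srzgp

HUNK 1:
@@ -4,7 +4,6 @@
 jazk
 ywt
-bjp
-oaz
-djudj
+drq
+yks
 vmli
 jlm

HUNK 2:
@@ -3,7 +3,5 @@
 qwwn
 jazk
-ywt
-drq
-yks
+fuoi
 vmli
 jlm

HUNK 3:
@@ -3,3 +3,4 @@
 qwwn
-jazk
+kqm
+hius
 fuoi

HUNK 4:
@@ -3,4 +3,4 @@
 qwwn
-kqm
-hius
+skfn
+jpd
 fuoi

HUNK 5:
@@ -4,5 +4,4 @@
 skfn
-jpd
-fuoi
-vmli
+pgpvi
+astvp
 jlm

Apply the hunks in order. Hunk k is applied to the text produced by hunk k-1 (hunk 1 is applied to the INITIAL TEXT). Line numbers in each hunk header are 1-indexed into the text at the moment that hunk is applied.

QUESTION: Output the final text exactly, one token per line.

Hunk 1: at line 4 remove [bjp,oaz,djudj] add [drq,yks] -> 10 lines: ahdk hum qwwn jazk ywt drq yks vmli jlm srzgp
Hunk 2: at line 3 remove [ywt,drq,yks] add [fuoi] -> 8 lines: ahdk hum qwwn jazk fuoi vmli jlm srzgp
Hunk 3: at line 3 remove [jazk] add [kqm,hius] -> 9 lines: ahdk hum qwwn kqm hius fuoi vmli jlm srzgp
Hunk 4: at line 3 remove [kqm,hius] add [skfn,jpd] -> 9 lines: ahdk hum qwwn skfn jpd fuoi vmli jlm srzgp
Hunk 5: at line 4 remove [jpd,fuoi,vmli] add [pgpvi,astvp] -> 8 lines: ahdk hum qwwn skfn pgpvi astvp jlm srzgp

Answer: ahdk
hum
qwwn
skfn
pgpvi
astvp
jlm
srzgp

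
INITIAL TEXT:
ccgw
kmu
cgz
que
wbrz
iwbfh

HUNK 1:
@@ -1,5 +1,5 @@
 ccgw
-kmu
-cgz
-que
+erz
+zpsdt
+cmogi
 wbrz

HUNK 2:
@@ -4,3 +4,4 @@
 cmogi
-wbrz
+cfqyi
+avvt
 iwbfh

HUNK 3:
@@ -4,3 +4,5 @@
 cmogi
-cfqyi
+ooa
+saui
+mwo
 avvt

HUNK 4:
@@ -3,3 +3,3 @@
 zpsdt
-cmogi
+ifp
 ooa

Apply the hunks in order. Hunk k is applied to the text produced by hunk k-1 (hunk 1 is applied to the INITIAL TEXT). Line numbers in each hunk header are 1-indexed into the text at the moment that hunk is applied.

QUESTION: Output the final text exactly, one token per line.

Answer: ccgw
erz
zpsdt
ifp
ooa
saui
mwo
avvt
iwbfh

Derivation:
Hunk 1: at line 1 remove [kmu,cgz,que] add [erz,zpsdt,cmogi] -> 6 lines: ccgw erz zpsdt cmogi wbrz iwbfh
Hunk 2: at line 4 remove [wbrz] add [cfqyi,avvt] -> 7 lines: ccgw erz zpsdt cmogi cfqyi avvt iwbfh
Hunk 3: at line 4 remove [cfqyi] add [ooa,saui,mwo] -> 9 lines: ccgw erz zpsdt cmogi ooa saui mwo avvt iwbfh
Hunk 4: at line 3 remove [cmogi] add [ifp] -> 9 lines: ccgw erz zpsdt ifp ooa saui mwo avvt iwbfh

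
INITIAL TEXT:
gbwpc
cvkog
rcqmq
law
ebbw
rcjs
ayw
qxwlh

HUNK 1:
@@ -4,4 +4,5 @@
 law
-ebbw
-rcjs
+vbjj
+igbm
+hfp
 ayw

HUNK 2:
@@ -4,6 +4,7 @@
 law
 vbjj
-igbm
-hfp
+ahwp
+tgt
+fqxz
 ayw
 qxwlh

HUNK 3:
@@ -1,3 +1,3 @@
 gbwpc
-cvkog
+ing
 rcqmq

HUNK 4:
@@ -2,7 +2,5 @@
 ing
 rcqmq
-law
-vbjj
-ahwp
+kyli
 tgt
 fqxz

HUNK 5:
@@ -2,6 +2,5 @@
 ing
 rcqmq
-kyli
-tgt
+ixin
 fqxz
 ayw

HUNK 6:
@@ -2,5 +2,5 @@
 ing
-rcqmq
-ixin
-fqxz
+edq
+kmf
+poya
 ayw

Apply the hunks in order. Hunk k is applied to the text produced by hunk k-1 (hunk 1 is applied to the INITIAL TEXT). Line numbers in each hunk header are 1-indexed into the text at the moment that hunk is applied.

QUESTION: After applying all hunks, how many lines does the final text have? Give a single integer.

Answer: 7

Derivation:
Hunk 1: at line 4 remove [ebbw,rcjs] add [vbjj,igbm,hfp] -> 9 lines: gbwpc cvkog rcqmq law vbjj igbm hfp ayw qxwlh
Hunk 2: at line 4 remove [igbm,hfp] add [ahwp,tgt,fqxz] -> 10 lines: gbwpc cvkog rcqmq law vbjj ahwp tgt fqxz ayw qxwlh
Hunk 3: at line 1 remove [cvkog] add [ing] -> 10 lines: gbwpc ing rcqmq law vbjj ahwp tgt fqxz ayw qxwlh
Hunk 4: at line 2 remove [law,vbjj,ahwp] add [kyli] -> 8 lines: gbwpc ing rcqmq kyli tgt fqxz ayw qxwlh
Hunk 5: at line 2 remove [kyli,tgt] add [ixin] -> 7 lines: gbwpc ing rcqmq ixin fqxz ayw qxwlh
Hunk 6: at line 2 remove [rcqmq,ixin,fqxz] add [edq,kmf,poya] -> 7 lines: gbwpc ing edq kmf poya ayw qxwlh
Final line count: 7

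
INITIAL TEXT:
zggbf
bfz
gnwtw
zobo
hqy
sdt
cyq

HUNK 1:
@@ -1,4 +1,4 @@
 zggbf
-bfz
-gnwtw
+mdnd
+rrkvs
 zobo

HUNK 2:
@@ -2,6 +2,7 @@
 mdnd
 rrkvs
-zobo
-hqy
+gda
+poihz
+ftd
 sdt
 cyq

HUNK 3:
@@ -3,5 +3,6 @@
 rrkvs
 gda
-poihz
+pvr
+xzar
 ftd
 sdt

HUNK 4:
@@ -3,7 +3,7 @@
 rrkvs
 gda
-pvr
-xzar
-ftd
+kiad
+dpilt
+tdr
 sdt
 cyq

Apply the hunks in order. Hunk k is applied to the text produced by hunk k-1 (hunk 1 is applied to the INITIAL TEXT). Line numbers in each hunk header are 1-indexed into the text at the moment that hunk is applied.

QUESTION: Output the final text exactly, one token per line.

Hunk 1: at line 1 remove [bfz,gnwtw] add [mdnd,rrkvs] -> 7 lines: zggbf mdnd rrkvs zobo hqy sdt cyq
Hunk 2: at line 2 remove [zobo,hqy] add [gda,poihz,ftd] -> 8 lines: zggbf mdnd rrkvs gda poihz ftd sdt cyq
Hunk 3: at line 3 remove [poihz] add [pvr,xzar] -> 9 lines: zggbf mdnd rrkvs gda pvr xzar ftd sdt cyq
Hunk 4: at line 3 remove [pvr,xzar,ftd] add [kiad,dpilt,tdr] -> 9 lines: zggbf mdnd rrkvs gda kiad dpilt tdr sdt cyq

Answer: zggbf
mdnd
rrkvs
gda
kiad
dpilt
tdr
sdt
cyq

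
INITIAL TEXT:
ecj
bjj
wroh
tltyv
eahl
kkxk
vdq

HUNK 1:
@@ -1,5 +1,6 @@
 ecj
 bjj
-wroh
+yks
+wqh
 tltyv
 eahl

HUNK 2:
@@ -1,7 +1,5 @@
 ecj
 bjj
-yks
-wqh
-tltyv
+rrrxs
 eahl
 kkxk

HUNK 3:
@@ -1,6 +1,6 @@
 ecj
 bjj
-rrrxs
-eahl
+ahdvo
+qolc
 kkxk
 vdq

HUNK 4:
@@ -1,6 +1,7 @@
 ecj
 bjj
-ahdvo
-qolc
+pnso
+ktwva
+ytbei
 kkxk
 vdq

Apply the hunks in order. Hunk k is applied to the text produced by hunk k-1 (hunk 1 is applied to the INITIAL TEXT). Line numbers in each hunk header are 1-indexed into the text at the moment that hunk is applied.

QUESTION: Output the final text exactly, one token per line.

Answer: ecj
bjj
pnso
ktwva
ytbei
kkxk
vdq

Derivation:
Hunk 1: at line 1 remove [wroh] add [yks,wqh] -> 8 lines: ecj bjj yks wqh tltyv eahl kkxk vdq
Hunk 2: at line 1 remove [yks,wqh,tltyv] add [rrrxs] -> 6 lines: ecj bjj rrrxs eahl kkxk vdq
Hunk 3: at line 1 remove [rrrxs,eahl] add [ahdvo,qolc] -> 6 lines: ecj bjj ahdvo qolc kkxk vdq
Hunk 4: at line 1 remove [ahdvo,qolc] add [pnso,ktwva,ytbei] -> 7 lines: ecj bjj pnso ktwva ytbei kkxk vdq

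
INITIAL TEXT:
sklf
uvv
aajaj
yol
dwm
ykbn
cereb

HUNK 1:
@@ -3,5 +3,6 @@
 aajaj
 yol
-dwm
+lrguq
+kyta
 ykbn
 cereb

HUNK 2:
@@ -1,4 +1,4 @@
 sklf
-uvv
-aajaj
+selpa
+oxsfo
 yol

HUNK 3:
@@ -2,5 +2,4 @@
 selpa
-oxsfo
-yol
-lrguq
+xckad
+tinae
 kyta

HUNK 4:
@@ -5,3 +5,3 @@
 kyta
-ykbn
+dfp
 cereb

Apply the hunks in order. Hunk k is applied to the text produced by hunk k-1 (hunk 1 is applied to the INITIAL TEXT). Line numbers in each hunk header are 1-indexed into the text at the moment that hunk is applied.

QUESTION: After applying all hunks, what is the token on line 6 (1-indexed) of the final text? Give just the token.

Hunk 1: at line 3 remove [dwm] add [lrguq,kyta] -> 8 lines: sklf uvv aajaj yol lrguq kyta ykbn cereb
Hunk 2: at line 1 remove [uvv,aajaj] add [selpa,oxsfo] -> 8 lines: sklf selpa oxsfo yol lrguq kyta ykbn cereb
Hunk 3: at line 2 remove [oxsfo,yol,lrguq] add [xckad,tinae] -> 7 lines: sklf selpa xckad tinae kyta ykbn cereb
Hunk 4: at line 5 remove [ykbn] add [dfp] -> 7 lines: sklf selpa xckad tinae kyta dfp cereb
Final line 6: dfp

Answer: dfp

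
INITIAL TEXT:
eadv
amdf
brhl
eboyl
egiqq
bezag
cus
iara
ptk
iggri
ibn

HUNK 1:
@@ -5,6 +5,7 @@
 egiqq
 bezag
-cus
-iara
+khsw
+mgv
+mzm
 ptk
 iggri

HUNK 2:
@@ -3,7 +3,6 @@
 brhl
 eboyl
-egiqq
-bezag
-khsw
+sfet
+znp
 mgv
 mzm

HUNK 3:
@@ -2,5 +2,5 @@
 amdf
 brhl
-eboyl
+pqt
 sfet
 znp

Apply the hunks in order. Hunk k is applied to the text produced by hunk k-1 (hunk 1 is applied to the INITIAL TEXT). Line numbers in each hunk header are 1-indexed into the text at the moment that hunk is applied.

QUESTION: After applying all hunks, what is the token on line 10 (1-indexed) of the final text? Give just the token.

Answer: iggri

Derivation:
Hunk 1: at line 5 remove [cus,iara] add [khsw,mgv,mzm] -> 12 lines: eadv amdf brhl eboyl egiqq bezag khsw mgv mzm ptk iggri ibn
Hunk 2: at line 3 remove [egiqq,bezag,khsw] add [sfet,znp] -> 11 lines: eadv amdf brhl eboyl sfet znp mgv mzm ptk iggri ibn
Hunk 3: at line 2 remove [eboyl] add [pqt] -> 11 lines: eadv amdf brhl pqt sfet znp mgv mzm ptk iggri ibn
Final line 10: iggri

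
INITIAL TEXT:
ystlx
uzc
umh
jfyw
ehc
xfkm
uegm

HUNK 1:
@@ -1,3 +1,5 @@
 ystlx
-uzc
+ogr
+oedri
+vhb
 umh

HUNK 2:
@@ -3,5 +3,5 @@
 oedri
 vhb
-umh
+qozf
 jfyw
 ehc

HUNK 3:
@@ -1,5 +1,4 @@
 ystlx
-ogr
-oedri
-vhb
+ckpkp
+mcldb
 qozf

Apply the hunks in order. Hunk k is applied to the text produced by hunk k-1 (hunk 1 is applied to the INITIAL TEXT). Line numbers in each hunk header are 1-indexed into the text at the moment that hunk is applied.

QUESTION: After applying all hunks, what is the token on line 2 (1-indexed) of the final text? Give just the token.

Answer: ckpkp

Derivation:
Hunk 1: at line 1 remove [uzc] add [ogr,oedri,vhb] -> 9 lines: ystlx ogr oedri vhb umh jfyw ehc xfkm uegm
Hunk 2: at line 3 remove [umh] add [qozf] -> 9 lines: ystlx ogr oedri vhb qozf jfyw ehc xfkm uegm
Hunk 3: at line 1 remove [ogr,oedri,vhb] add [ckpkp,mcldb] -> 8 lines: ystlx ckpkp mcldb qozf jfyw ehc xfkm uegm
Final line 2: ckpkp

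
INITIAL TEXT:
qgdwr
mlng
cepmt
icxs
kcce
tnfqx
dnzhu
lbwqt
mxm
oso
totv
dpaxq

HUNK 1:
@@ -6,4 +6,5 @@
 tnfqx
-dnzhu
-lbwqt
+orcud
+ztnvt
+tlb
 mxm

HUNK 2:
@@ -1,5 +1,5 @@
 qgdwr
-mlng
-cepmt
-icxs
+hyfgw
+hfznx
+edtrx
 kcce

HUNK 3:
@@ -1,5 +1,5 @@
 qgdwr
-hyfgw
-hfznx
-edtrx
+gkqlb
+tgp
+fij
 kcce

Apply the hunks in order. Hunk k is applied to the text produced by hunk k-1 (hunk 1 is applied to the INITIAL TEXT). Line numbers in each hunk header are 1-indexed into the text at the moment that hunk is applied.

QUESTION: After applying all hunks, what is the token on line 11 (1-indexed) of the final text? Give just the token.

Answer: oso

Derivation:
Hunk 1: at line 6 remove [dnzhu,lbwqt] add [orcud,ztnvt,tlb] -> 13 lines: qgdwr mlng cepmt icxs kcce tnfqx orcud ztnvt tlb mxm oso totv dpaxq
Hunk 2: at line 1 remove [mlng,cepmt,icxs] add [hyfgw,hfznx,edtrx] -> 13 lines: qgdwr hyfgw hfznx edtrx kcce tnfqx orcud ztnvt tlb mxm oso totv dpaxq
Hunk 3: at line 1 remove [hyfgw,hfznx,edtrx] add [gkqlb,tgp,fij] -> 13 lines: qgdwr gkqlb tgp fij kcce tnfqx orcud ztnvt tlb mxm oso totv dpaxq
Final line 11: oso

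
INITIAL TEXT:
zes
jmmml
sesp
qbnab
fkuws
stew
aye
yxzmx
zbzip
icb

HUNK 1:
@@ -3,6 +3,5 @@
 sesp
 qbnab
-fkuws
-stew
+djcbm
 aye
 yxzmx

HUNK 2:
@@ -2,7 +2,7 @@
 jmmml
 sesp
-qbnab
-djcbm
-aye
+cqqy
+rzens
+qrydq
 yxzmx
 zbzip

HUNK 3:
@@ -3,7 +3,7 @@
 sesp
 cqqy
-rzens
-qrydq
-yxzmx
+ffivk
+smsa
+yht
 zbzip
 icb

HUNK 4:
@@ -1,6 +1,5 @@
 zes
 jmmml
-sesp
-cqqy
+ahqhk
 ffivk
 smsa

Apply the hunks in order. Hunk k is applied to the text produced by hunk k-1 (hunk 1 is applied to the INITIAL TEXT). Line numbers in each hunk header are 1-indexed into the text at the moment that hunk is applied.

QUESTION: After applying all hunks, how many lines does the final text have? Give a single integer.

Answer: 8

Derivation:
Hunk 1: at line 3 remove [fkuws,stew] add [djcbm] -> 9 lines: zes jmmml sesp qbnab djcbm aye yxzmx zbzip icb
Hunk 2: at line 2 remove [qbnab,djcbm,aye] add [cqqy,rzens,qrydq] -> 9 lines: zes jmmml sesp cqqy rzens qrydq yxzmx zbzip icb
Hunk 3: at line 3 remove [rzens,qrydq,yxzmx] add [ffivk,smsa,yht] -> 9 lines: zes jmmml sesp cqqy ffivk smsa yht zbzip icb
Hunk 4: at line 1 remove [sesp,cqqy] add [ahqhk] -> 8 lines: zes jmmml ahqhk ffivk smsa yht zbzip icb
Final line count: 8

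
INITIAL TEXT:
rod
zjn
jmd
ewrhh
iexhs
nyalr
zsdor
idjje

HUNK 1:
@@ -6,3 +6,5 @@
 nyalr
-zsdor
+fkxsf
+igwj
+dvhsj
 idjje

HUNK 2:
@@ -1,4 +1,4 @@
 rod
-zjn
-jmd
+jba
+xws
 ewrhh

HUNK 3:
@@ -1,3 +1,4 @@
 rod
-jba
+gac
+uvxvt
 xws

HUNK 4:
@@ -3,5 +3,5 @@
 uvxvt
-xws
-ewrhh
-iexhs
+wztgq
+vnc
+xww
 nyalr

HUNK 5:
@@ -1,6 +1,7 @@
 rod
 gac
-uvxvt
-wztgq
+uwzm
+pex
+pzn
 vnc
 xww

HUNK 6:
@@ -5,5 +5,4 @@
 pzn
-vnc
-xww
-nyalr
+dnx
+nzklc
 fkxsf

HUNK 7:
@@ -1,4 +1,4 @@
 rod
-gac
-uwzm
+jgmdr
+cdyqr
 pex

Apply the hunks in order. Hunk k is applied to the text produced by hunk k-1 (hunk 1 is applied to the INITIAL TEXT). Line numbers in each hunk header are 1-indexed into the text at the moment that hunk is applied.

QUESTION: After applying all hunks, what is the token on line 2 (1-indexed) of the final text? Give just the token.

Hunk 1: at line 6 remove [zsdor] add [fkxsf,igwj,dvhsj] -> 10 lines: rod zjn jmd ewrhh iexhs nyalr fkxsf igwj dvhsj idjje
Hunk 2: at line 1 remove [zjn,jmd] add [jba,xws] -> 10 lines: rod jba xws ewrhh iexhs nyalr fkxsf igwj dvhsj idjje
Hunk 3: at line 1 remove [jba] add [gac,uvxvt] -> 11 lines: rod gac uvxvt xws ewrhh iexhs nyalr fkxsf igwj dvhsj idjje
Hunk 4: at line 3 remove [xws,ewrhh,iexhs] add [wztgq,vnc,xww] -> 11 lines: rod gac uvxvt wztgq vnc xww nyalr fkxsf igwj dvhsj idjje
Hunk 5: at line 1 remove [uvxvt,wztgq] add [uwzm,pex,pzn] -> 12 lines: rod gac uwzm pex pzn vnc xww nyalr fkxsf igwj dvhsj idjje
Hunk 6: at line 5 remove [vnc,xww,nyalr] add [dnx,nzklc] -> 11 lines: rod gac uwzm pex pzn dnx nzklc fkxsf igwj dvhsj idjje
Hunk 7: at line 1 remove [gac,uwzm] add [jgmdr,cdyqr] -> 11 lines: rod jgmdr cdyqr pex pzn dnx nzklc fkxsf igwj dvhsj idjje
Final line 2: jgmdr

Answer: jgmdr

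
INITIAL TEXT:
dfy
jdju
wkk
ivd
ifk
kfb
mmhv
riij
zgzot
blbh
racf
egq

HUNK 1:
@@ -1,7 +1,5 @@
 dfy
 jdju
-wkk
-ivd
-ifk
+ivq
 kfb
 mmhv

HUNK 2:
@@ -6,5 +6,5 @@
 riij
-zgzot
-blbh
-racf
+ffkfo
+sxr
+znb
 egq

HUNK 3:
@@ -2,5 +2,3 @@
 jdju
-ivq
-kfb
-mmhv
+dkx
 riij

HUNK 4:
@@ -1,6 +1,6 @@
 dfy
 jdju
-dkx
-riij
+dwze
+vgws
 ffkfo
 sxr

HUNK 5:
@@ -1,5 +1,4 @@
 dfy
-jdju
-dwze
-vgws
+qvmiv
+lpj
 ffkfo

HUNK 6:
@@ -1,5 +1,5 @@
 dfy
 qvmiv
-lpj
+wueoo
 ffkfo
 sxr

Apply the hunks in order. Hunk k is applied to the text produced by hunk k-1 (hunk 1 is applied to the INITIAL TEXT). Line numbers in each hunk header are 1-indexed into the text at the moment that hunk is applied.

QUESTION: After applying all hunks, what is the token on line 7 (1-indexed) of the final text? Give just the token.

Hunk 1: at line 1 remove [wkk,ivd,ifk] add [ivq] -> 10 lines: dfy jdju ivq kfb mmhv riij zgzot blbh racf egq
Hunk 2: at line 6 remove [zgzot,blbh,racf] add [ffkfo,sxr,znb] -> 10 lines: dfy jdju ivq kfb mmhv riij ffkfo sxr znb egq
Hunk 3: at line 2 remove [ivq,kfb,mmhv] add [dkx] -> 8 lines: dfy jdju dkx riij ffkfo sxr znb egq
Hunk 4: at line 1 remove [dkx,riij] add [dwze,vgws] -> 8 lines: dfy jdju dwze vgws ffkfo sxr znb egq
Hunk 5: at line 1 remove [jdju,dwze,vgws] add [qvmiv,lpj] -> 7 lines: dfy qvmiv lpj ffkfo sxr znb egq
Hunk 6: at line 1 remove [lpj] add [wueoo] -> 7 lines: dfy qvmiv wueoo ffkfo sxr znb egq
Final line 7: egq

Answer: egq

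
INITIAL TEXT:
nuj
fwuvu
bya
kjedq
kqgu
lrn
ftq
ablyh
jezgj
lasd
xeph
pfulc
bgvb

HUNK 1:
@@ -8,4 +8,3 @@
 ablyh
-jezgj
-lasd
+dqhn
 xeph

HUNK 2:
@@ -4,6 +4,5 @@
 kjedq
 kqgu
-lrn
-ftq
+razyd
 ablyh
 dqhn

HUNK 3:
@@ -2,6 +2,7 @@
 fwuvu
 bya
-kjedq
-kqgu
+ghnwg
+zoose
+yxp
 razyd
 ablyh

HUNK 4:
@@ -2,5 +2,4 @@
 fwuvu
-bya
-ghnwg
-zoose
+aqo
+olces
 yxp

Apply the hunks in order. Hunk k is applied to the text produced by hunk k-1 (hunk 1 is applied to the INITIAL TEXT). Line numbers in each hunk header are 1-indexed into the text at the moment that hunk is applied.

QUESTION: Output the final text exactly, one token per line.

Answer: nuj
fwuvu
aqo
olces
yxp
razyd
ablyh
dqhn
xeph
pfulc
bgvb

Derivation:
Hunk 1: at line 8 remove [jezgj,lasd] add [dqhn] -> 12 lines: nuj fwuvu bya kjedq kqgu lrn ftq ablyh dqhn xeph pfulc bgvb
Hunk 2: at line 4 remove [lrn,ftq] add [razyd] -> 11 lines: nuj fwuvu bya kjedq kqgu razyd ablyh dqhn xeph pfulc bgvb
Hunk 3: at line 2 remove [kjedq,kqgu] add [ghnwg,zoose,yxp] -> 12 lines: nuj fwuvu bya ghnwg zoose yxp razyd ablyh dqhn xeph pfulc bgvb
Hunk 4: at line 2 remove [bya,ghnwg,zoose] add [aqo,olces] -> 11 lines: nuj fwuvu aqo olces yxp razyd ablyh dqhn xeph pfulc bgvb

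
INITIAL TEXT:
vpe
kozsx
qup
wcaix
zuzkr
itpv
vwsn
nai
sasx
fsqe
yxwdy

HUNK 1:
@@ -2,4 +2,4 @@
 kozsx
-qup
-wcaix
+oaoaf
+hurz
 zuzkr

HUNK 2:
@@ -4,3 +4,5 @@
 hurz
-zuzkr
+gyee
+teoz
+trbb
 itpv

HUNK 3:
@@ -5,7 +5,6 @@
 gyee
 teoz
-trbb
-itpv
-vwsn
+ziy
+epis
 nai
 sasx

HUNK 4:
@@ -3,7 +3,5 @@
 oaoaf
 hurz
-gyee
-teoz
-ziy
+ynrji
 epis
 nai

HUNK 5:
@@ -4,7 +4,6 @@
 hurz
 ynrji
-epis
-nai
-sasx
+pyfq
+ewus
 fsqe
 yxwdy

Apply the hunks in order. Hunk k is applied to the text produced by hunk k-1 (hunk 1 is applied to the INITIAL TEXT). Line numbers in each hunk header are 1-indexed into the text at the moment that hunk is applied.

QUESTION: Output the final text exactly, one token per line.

Answer: vpe
kozsx
oaoaf
hurz
ynrji
pyfq
ewus
fsqe
yxwdy

Derivation:
Hunk 1: at line 2 remove [qup,wcaix] add [oaoaf,hurz] -> 11 lines: vpe kozsx oaoaf hurz zuzkr itpv vwsn nai sasx fsqe yxwdy
Hunk 2: at line 4 remove [zuzkr] add [gyee,teoz,trbb] -> 13 lines: vpe kozsx oaoaf hurz gyee teoz trbb itpv vwsn nai sasx fsqe yxwdy
Hunk 3: at line 5 remove [trbb,itpv,vwsn] add [ziy,epis] -> 12 lines: vpe kozsx oaoaf hurz gyee teoz ziy epis nai sasx fsqe yxwdy
Hunk 4: at line 3 remove [gyee,teoz,ziy] add [ynrji] -> 10 lines: vpe kozsx oaoaf hurz ynrji epis nai sasx fsqe yxwdy
Hunk 5: at line 4 remove [epis,nai,sasx] add [pyfq,ewus] -> 9 lines: vpe kozsx oaoaf hurz ynrji pyfq ewus fsqe yxwdy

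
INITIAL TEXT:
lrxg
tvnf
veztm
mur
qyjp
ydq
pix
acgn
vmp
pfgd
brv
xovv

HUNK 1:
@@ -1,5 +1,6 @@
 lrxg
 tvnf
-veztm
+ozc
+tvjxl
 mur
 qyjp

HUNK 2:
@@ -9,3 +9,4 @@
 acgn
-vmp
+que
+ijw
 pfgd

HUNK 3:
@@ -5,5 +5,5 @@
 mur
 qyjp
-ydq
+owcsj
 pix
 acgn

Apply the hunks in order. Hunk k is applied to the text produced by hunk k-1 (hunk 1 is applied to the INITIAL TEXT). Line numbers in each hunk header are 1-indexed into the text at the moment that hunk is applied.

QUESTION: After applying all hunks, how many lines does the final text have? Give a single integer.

Hunk 1: at line 1 remove [veztm] add [ozc,tvjxl] -> 13 lines: lrxg tvnf ozc tvjxl mur qyjp ydq pix acgn vmp pfgd brv xovv
Hunk 2: at line 9 remove [vmp] add [que,ijw] -> 14 lines: lrxg tvnf ozc tvjxl mur qyjp ydq pix acgn que ijw pfgd brv xovv
Hunk 3: at line 5 remove [ydq] add [owcsj] -> 14 lines: lrxg tvnf ozc tvjxl mur qyjp owcsj pix acgn que ijw pfgd brv xovv
Final line count: 14

Answer: 14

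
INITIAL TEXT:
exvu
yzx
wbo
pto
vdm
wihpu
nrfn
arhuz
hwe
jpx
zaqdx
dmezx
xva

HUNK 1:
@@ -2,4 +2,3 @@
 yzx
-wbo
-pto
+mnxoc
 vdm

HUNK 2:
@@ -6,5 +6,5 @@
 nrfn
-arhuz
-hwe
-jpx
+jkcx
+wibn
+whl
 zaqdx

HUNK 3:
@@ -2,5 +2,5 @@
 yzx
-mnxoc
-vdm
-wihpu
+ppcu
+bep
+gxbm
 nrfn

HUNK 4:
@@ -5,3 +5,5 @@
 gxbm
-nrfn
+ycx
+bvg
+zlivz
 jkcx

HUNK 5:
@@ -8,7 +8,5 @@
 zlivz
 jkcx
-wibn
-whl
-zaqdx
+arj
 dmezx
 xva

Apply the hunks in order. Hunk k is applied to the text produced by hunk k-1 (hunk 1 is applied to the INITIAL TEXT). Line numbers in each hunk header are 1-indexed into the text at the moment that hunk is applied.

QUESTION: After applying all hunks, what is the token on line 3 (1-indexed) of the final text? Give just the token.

Hunk 1: at line 2 remove [wbo,pto] add [mnxoc] -> 12 lines: exvu yzx mnxoc vdm wihpu nrfn arhuz hwe jpx zaqdx dmezx xva
Hunk 2: at line 6 remove [arhuz,hwe,jpx] add [jkcx,wibn,whl] -> 12 lines: exvu yzx mnxoc vdm wihpu nrfn jkcx wibn whl zaqdx dmezx xva
Hunk 3: at line 2 remove [mnxoc,vdm,wihpu] add [ppcu,bep,gxbm] -> 12 lines: exvu yzx ppcu bep gxbm nrfn jkcx wibn whl zaqdx dmezx xva
Hunk 4: at line 5 remove [nrfn] add [ycx,bvg,zlivz] -> 14 lines: exvu yzx ppcu bep gxbm ycx bvg zlivz jkcx wibn whl zaqdx dmezx xva
Hunk 5: at line 8 remove [wibn,whl,zaqdx] add [arj] -> 12 lines: exvu yzx ppcu bep gxbm ycx bvg zlivz jkcx arj dmezx xva
Final line 3: ppcu

Answer: ppcu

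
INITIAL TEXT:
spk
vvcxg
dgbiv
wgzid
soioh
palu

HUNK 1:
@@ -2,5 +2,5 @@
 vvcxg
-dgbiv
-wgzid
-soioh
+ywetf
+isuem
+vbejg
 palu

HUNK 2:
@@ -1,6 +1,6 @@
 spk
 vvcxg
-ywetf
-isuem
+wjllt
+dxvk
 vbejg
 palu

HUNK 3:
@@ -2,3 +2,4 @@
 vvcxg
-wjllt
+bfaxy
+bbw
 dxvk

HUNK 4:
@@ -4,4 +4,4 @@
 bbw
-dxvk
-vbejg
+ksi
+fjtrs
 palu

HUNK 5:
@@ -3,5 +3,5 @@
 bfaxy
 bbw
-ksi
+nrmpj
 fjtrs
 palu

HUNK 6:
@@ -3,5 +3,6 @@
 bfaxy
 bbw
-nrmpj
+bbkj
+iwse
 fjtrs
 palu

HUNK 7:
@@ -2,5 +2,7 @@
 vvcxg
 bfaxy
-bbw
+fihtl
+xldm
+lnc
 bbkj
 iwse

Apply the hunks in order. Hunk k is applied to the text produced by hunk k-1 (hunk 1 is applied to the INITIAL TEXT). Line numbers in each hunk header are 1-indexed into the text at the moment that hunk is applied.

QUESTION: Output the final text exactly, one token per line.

Hunk 1: at line 2 remove [dgbiv,wgzid,soioh] add [ywetf,isuem,vbejg] -> 6 lines: spk vvcxg ywetf isuem vbejg palu
Hunk 2: at line 1 remove [ywetf,isuem] add [wjllt,dxvk] -> 6 lines: spk vvcxg wjllt dxvk vbejg palu
Hunk 3: at line 2 remove [wjllt] add [bfaxy,bbw] -> 7 lines: spk vvcxg bfaxy bbw dxvk vbejg palu
Hunk 4: at line 4 remove [dxvk,vbejg] add [ksi,fjtrs] -> 7 lines: spk vvcxg bfaxy bbw ksi fjtrs palu
Hunk 5: at line 3 remove [ksi] add [nrmpj] -> 7 lines: spk vvcxg bfaxy bbw nrmpj fjtrs palu
Hunk 6: at line 3 remove [nrmpj] add [bbkj,iwse] -> 8 lines: spk vvcxg bfaxy bbw bbkj iwse fjtrs palu
Hunk 7: at line 2 remove [bbw] add [fihtl,xldm,lnc] -> 10 lines: spk vvcxg bfaxy fihtl xldm lnc bbkj iwse fjtrs palu

Answer: spk
vvcxg
bfaxy
fihtl
xldm
lnc
bbkj
iwse
fjtrs
palu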